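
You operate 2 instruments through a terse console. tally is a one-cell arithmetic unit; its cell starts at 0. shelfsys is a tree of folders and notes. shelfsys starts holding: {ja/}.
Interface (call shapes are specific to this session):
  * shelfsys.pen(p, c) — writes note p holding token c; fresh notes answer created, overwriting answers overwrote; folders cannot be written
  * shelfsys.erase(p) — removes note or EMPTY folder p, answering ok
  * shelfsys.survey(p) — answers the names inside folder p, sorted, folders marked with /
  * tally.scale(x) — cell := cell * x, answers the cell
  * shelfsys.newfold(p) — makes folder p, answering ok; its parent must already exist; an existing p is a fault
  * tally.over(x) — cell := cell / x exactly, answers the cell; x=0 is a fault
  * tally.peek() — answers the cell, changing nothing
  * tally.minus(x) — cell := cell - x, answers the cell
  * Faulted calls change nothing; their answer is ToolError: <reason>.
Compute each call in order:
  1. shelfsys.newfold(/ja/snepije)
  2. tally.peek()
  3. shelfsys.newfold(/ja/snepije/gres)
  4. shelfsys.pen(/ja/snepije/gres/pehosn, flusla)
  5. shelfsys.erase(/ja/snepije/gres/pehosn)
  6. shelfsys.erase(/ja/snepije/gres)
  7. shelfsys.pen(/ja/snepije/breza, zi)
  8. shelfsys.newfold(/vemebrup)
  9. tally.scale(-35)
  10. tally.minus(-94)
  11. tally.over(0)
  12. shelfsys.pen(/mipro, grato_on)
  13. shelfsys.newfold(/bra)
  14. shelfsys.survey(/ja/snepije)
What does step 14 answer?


Answer: [breza]

Derivation:
>> shelfsys.newfold(p: /ja/snepije)
<< ok
>> tally.peek()
<< 0
>> shelfsys.newfold(p: /ja/snepije/gres)
<< ok
>> shelfsys.pen(p: /ja/snepije/gres/pehosn, c: flusla)
<< created
>> shelfsys.erase(p: /ja/snepije/gres/pehosn)
<< ok
>> shelfsys.erase(p: /ja/snepije/gres)
<< ok
>> shelfsys.pen(p: /ja/snepije/breza, c: zi)
<< created
>> shelfsys.newfold(p: /vemebrup)
<< ok
>> tally.scale(x: -35)
<< 0
>> tally.minus(x: -94)
<< 94
>> tally.over(x: 0)
<< ToolError: division by zero
>> shelfsys.pen(p: /mipro, c: grato_on)
<< created
>> shelfsys.newfold(p: /bra)
<< ok
>> shelfsys.survey(p: /ja/snepije)
<< [breza]


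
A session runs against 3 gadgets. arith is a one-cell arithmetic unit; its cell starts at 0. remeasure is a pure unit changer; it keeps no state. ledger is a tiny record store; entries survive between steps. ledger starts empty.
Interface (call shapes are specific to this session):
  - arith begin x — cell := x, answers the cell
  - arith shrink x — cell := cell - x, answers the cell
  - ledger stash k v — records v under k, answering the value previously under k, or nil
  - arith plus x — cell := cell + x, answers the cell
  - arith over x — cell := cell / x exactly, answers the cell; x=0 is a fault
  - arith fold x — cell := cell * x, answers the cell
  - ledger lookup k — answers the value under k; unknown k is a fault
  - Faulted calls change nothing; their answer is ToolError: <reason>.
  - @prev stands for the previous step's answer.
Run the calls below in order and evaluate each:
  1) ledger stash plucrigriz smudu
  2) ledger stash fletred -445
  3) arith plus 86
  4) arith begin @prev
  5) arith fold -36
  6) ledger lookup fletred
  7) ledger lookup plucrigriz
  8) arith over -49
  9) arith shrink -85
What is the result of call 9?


-- ledger stash(plucrigriz, smudu) => nil
-- ledger stash(fletred, -445) => nil
-- arith plus(86) => 86
-- arith begin(@prev) => 86
-- arith fold(-36) => -3096
-- ledger lookup(fletred) => -445
-- ledger lookup(plucrigriz) => smudu
-- arith over(-49) => 3096/49
-- arith shrink(-85) => 7261/49

Answer: 7261/49


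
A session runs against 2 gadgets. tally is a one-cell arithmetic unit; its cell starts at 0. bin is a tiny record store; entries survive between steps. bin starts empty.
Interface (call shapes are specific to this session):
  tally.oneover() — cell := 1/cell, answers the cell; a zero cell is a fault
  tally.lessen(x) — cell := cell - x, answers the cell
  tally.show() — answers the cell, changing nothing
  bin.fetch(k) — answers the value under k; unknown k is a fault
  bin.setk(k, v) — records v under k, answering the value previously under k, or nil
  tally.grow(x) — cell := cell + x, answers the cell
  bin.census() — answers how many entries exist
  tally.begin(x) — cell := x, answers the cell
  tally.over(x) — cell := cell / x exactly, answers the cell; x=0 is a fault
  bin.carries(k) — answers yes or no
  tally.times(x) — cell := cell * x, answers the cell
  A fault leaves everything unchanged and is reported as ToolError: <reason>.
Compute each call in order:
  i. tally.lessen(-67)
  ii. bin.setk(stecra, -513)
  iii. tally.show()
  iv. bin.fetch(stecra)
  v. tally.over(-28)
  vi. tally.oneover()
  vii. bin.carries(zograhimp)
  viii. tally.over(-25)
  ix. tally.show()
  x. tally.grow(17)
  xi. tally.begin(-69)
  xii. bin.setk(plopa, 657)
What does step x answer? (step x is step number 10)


Answer: 28503/1675

Derivation:
$ tally.lessen x=-67
[out] 67
$ bin.setk k=stecra v=-513
[out] nil
$ tally.show
[out] 67
$ bin.fetch k=stecra
[out] -513
$ tally.over x=-28
[out] -67/28
$ tally.oneover
[out] -28/67
$ bin.carries k=zograhimp
[out] no
$ tally.over x=-25
[out] 28/1675
$ tally.show
[out] 28/1675
$ tally.grow x=17
[out] 28503/1675
$ tally.begin x=-69
[out] -69
$ bin.setk k=plopa v=657
[out] nil


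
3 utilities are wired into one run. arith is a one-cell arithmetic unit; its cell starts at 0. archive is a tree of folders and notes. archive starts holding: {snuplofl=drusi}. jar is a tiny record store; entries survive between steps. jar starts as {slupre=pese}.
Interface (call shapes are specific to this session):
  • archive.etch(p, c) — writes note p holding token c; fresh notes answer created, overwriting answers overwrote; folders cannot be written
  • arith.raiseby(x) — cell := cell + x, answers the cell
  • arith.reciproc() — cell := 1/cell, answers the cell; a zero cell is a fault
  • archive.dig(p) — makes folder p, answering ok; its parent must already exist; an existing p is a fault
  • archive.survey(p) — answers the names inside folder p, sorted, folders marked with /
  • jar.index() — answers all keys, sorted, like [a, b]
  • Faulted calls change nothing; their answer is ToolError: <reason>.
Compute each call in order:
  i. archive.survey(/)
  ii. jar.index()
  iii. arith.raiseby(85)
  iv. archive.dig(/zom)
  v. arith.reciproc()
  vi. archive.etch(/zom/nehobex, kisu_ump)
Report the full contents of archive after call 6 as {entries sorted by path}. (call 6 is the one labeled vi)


Answer: {snuplofl=drusi, zom/, zom/nehobex=kisu_ump}

Derivation:
! 1. archive.survey(p: /) ~> [snuplofl]
! 2. jar.index() ~> [slupre]
! 3. arith.raiseby(x: 85) ~> 85
! 4. archive.dig(p: /zom) ~> ok
! 5. arith.reciproc() ~> 1/85
! 6. archive.etch(p: /zom/nehobex, c: kisu_ump) ~> created


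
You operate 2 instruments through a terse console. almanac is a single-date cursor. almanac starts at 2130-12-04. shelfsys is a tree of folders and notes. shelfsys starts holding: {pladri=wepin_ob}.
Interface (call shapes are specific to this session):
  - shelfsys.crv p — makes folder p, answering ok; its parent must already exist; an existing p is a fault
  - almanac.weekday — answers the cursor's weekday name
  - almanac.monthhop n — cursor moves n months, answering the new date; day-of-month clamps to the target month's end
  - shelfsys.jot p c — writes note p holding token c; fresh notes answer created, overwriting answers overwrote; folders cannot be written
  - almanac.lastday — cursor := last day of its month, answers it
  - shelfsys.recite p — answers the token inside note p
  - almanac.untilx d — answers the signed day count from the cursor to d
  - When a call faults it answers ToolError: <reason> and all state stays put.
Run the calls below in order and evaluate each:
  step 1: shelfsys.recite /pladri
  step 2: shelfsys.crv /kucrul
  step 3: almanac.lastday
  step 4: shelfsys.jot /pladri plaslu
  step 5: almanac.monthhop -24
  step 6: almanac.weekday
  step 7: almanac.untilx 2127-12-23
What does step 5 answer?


·→ recite(p: /pladri)
·← wepin_ob
·→ crv(p: /kucrul)
·← ok
·→ lastday()
·← 2130-12-31
·→ jot(p: /pladri, c: plaslu)
·← overwrote
·→ monthhop(n: -24)
·← 2128-12-31
·→ weekday()
·← Friday
·→ untilx(d: 2127-12-23)
·← -374

Answer: 2128-12-31


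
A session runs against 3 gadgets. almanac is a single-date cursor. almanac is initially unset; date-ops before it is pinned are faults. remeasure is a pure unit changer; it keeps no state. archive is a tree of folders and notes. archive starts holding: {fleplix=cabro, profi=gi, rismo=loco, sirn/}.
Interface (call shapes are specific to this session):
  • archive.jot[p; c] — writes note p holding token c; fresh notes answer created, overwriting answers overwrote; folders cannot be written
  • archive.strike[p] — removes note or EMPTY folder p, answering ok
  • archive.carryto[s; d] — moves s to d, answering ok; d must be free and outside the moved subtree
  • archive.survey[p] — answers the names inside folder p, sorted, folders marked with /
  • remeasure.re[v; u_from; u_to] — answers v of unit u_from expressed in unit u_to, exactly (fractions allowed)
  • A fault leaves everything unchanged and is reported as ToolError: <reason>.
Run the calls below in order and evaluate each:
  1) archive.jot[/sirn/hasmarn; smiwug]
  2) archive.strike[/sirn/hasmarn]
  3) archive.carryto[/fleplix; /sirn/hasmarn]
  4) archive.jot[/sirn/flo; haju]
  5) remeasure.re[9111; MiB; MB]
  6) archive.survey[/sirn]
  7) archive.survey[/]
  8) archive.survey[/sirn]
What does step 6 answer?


~$ jot p→/sirn/hasmarn c→smiwug
:: created
~$ strike p→/sirn/hasmarn
:: ok
~$ carryto s→/fleplix d→/sirn/hasmarn
:: ok
~$ jot p→/sirn/flo c→haju
:: created
~$ re v→9111 u_from→MiB u_to→MB
:: 149274624/15625
~$ survey p→/sirn
:: [flo, hasmarn]
~$ survey p→/
:: [profi, rismo, sirn/]
~$ survey p→/sirn
:: [flo, hasmarn]

Answer: [flo, hasmarn]


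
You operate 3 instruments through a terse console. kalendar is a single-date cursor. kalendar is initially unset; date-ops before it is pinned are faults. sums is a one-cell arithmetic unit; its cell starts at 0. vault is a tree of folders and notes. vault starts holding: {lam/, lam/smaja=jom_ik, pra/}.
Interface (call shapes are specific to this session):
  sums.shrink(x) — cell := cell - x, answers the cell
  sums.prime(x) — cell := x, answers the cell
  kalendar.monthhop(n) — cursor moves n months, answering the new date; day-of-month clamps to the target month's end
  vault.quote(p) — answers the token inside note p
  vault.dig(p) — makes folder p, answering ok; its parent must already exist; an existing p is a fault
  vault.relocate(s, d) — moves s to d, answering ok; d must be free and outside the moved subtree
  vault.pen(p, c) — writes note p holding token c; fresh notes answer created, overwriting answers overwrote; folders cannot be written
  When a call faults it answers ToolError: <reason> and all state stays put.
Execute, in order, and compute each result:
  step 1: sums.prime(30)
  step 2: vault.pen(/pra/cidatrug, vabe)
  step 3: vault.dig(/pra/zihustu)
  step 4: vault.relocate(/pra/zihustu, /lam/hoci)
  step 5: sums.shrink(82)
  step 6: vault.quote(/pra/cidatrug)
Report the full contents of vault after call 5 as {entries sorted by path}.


# prime(x→30) : 30
# pen(p→/pra/cidatrug, c→vabe) : created
# dig(p→/pra/zihustu) : ok
# relocate(s→/pra/zihustu, d→/lam/hoci) : ok
# shrink(x→82) : -52
# quote(p→/pra/cidatrug) : vabe

Answer: {lam/, lam/hoci/, lam/smaja=jom_ik, pra/, pra/cidatrug=vabe}


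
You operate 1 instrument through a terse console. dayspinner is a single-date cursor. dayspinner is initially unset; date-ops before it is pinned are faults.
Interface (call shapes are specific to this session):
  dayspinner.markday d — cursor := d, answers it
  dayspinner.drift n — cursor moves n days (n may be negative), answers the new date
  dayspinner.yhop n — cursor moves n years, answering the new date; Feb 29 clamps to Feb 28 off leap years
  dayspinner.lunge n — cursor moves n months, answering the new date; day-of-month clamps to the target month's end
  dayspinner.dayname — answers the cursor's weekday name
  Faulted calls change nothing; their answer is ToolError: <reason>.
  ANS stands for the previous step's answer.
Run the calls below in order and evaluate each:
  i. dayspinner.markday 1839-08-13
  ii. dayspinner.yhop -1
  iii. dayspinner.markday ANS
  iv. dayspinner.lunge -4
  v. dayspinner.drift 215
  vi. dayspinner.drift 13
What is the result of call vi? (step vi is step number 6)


Answer: 1838-11-27

Derivation:
-> markday(d=1839-08-13)
<- 1839-08-13
-> yhop(n=-1)
<- 1838-08-13
-> markday(d=ANS)
<- 1838-08-13
-> lunge(n=-4)
<- 1838-04-13
-> drift(n=215)
<- 1838-11-14
-> drift(n=13)
<- 1838-11-27


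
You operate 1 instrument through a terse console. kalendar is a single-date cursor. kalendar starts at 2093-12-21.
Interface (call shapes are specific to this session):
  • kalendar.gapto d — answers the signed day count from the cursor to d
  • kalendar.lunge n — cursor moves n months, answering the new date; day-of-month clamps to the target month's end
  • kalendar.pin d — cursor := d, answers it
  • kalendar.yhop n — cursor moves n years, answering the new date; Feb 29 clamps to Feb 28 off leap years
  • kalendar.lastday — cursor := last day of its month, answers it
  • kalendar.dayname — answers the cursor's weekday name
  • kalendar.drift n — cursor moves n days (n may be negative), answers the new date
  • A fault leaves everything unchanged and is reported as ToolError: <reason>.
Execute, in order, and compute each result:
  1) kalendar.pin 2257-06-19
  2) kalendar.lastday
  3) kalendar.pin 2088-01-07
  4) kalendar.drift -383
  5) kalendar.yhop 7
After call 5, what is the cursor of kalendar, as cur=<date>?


Answer: cur=2093-12-20

Derivation:
>> kalendar.pin(2257-06-19)
<< 2257-06-19
>> kalendar.lastday()
<< 2257-06-30
>> kalendar.pin(2088-01-07)
<< 2088-01-07
>> kalendar.drift(-383)
<< 2086-12-20
>> kalendar.yhop(7)
<< 2093-12-20


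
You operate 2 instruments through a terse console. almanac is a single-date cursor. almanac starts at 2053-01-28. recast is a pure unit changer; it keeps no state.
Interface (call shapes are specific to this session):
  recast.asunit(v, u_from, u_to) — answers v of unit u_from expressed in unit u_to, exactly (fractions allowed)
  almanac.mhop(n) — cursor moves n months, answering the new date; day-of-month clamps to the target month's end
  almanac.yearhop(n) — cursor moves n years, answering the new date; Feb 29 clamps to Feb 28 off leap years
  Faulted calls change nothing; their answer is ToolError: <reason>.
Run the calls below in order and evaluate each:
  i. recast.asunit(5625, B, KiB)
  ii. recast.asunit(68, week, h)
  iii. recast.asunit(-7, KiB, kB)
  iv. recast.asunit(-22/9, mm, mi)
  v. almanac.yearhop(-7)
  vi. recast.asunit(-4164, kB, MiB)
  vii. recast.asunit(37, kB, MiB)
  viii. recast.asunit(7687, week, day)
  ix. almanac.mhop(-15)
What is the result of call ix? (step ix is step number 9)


·→ asunit(v→5625, u_from→B, u_to→KiB)
·← 5625/1024
·→ asunit(v→68, u_from→week, u_to→h)
·← 11424
·→ asunit(v→-7, u_from→KiB, u_to→kB)
·← -896/125
·→ asunit(v→-22/9, u_from→mm, u_to→mi)
·← -1/658368
·→ yearhop(n→-7)
·← 2046-01-28
·→ asunit(v→-4164, u_from→kB, u_to→MiB)
·← -130125/32768
·→ asunit(v→37, u_from→kB, u_to→MiB)
·← 4625/131072
·→ asunit(v→7687, u_from→week, u_to→day)
·← 53809
·→ mhop(n→-15)
·← 2044-10-28

Answer: 2044-10-28


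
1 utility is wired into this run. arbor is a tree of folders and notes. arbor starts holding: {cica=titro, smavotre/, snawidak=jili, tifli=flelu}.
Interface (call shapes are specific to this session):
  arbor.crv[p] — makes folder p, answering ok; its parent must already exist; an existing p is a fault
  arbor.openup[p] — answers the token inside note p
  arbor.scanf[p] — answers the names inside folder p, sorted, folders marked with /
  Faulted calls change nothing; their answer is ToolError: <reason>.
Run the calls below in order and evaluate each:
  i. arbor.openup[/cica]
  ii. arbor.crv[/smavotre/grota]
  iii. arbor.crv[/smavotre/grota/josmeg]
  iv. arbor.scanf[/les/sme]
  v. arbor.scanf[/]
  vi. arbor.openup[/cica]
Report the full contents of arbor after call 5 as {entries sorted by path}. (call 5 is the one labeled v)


~$ openup p→/cica
:: titro
~$ crv p→/smavotre/grota
:: ok
~$ crv p→/smavotre/grota/josmeg
:: ok
~$ scanf p→/les/sme
:: ToolError: not found
~$ scanf p→/
:: [cica, smavotre/, snawidak, tifli]
~$ openup p→/cica
:: titro

Answer: {cica=titro, smavotre/, smavotre/grota/, smavotre/grota/josmeg/, snawidak=jili, tifli=flelu}


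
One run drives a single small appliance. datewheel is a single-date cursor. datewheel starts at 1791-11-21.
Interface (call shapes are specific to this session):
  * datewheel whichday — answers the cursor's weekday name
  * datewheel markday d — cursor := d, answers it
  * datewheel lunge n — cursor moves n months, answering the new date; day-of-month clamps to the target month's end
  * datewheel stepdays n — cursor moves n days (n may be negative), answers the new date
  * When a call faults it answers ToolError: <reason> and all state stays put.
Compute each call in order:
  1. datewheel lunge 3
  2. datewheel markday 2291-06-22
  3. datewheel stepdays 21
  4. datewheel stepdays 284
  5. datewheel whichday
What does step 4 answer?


! datewheel lunge(n=3) ~> 1792-02-21
! datewheel markday(d=2291-06-22) ~> 2291-06-22
! datewheel stepdays(n=21) ~> 2291-07-13
! datewheel stepdays(n=284) ~> 2292-04-22
! datewheel whichday() ~> Friday

Answer: 2292-04-22


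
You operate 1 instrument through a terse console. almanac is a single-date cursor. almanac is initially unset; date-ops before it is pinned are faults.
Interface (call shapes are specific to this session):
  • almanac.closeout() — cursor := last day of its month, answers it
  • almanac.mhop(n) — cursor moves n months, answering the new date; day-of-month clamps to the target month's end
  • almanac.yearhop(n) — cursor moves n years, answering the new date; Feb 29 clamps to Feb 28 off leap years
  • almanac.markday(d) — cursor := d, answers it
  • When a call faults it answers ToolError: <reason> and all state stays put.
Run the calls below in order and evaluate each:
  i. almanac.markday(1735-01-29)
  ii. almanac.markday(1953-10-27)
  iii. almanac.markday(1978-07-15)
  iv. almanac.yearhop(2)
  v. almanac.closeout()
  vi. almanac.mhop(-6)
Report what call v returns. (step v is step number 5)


Answer: 1980-07-31

Derivation:
Do: almanac.markday[d=1735-01-29]
See: 1735-01-29
Do: almanac.markday[d=1953-10-27]
See: 1953-10-27
Do: almanac.markday[d=1978-07-15]
See: 1978-07-15
Do: almanac.yearhop[n=2]
See: 1980-07-15
Do: almanac.closeout[]
See: 1980-07-31
Do: almanac.mhop[n=-6]
See: 1980-01-31


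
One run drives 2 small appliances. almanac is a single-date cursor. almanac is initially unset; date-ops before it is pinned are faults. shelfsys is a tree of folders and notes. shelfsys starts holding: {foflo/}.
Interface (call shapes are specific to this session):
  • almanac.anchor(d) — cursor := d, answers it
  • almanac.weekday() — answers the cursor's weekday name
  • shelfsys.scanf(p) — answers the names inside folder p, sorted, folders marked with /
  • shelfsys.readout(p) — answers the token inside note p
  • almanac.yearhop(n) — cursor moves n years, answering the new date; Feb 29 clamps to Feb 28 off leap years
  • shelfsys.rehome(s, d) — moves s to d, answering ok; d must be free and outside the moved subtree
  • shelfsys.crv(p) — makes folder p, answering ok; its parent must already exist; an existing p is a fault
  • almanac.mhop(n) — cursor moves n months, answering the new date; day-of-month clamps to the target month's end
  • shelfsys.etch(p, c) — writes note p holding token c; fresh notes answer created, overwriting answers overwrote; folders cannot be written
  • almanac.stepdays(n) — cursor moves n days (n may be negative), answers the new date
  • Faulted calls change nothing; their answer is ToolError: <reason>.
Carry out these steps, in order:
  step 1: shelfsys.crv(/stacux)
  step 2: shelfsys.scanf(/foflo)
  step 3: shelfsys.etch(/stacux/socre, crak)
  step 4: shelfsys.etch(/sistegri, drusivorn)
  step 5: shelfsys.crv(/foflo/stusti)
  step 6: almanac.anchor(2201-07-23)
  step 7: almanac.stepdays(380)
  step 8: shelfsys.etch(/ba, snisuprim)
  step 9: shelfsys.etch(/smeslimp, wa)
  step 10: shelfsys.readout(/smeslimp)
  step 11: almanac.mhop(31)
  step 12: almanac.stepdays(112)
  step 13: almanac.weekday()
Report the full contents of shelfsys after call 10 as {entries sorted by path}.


Answer: {ba=snisuprim, foflo/, foflo/stusti/, sistegri=drusivorn, smeslimp=wa, stacux/, stacux/socre=crak}

Derivation:
-- crv(p=/stacux) : ok
-- scanf(p=/foflo) : []
-- etch(p=/stacux/socre, c=crak) : created
-- etch(p=/sistegri, c=drusivorn) : created
-- crv(p=/foflo/stusti) : ok
-- anchor(d=2201-07-23) : 2201-07-23
-- stepdays(n=380) : 2202-08-07
-- etch(p=/ba, c=snisuprim) : created
-- etch(p=/smeslimp, c=wa) : created
-- readout(p=/smeslimp) : wa
-- mhop(n=31) : 2205-03-07
-- stepdays(n=112) : 2205-06-27
-- weekday() : Thursday


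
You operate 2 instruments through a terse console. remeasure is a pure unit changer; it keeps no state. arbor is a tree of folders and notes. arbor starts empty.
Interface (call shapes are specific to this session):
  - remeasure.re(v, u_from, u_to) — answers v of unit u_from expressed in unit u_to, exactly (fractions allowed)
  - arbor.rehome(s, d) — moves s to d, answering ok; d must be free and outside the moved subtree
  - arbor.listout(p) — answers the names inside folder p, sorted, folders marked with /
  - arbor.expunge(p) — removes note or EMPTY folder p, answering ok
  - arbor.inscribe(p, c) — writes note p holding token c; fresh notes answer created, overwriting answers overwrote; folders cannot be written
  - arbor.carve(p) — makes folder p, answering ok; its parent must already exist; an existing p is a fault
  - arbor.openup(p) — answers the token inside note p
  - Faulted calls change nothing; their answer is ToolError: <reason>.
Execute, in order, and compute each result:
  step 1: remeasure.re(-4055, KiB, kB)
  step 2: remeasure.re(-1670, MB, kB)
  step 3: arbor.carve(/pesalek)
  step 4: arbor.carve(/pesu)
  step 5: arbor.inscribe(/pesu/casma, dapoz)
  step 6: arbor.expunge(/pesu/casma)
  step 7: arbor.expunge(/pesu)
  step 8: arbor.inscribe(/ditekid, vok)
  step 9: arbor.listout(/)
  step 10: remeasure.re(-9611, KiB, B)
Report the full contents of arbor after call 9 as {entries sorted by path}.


;; re(v→-4055, u_from→KiB, u_to→kB) == -103808/25
;; re(v→-1670, u_from→MB, u_to→kB) == -1670000
;; carve(p→/pesalek) == ok
;; carve(p→/pesu) == ok
;; inscribe(p→/pesu/casma, c→dapoz) == created
;; expunge(p→/pesu/casma) == ok
;; expunge(p→/pesu) == ok
;; inscribe(p→/ditekid, c→vok) == created
;; listout(p→/) == [ditekid, pesalek/]
;; re(v→-9611, u_from→KiB, u_to→B) == -9841664

Answer: {ditekid=vok, pesalek/}


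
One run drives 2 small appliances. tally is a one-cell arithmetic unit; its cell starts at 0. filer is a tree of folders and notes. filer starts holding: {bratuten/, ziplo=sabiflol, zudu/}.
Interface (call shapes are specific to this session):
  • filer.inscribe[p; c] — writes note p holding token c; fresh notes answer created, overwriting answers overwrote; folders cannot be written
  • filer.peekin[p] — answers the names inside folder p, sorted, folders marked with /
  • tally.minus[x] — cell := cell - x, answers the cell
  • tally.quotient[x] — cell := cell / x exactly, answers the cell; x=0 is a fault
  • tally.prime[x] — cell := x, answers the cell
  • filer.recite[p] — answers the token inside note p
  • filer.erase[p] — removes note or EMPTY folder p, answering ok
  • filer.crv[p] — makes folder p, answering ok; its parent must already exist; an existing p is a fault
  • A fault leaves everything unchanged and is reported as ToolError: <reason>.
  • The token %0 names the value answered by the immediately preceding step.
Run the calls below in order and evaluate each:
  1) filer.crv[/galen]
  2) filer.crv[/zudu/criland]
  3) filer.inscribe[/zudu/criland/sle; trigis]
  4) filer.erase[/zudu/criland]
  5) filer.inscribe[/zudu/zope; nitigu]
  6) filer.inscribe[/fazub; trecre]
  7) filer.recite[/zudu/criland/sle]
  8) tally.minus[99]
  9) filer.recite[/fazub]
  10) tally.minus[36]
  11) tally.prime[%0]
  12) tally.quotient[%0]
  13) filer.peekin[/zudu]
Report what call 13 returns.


→ filer.crv(p=/galen)
← ok
→ filer.crv(p=/zudu/criland)
← ok
→ filer.inscribe(p=/zudu/criland/sle, c=trigis)
← created
→ filer.erase(p=/zudu/criland)
← ToolError: not empty
→ filer.inscribe(p=/zudu/zope, c=nitigu)
← created
→ filer.inscribe(p=/fazub, c=trecre)
← created
→ filer.recite(p=/zudu/criland/sle)
← trigis
→ tally.minus(x=99)
← -99
→ filer.recite(p=/fazub)
← trecre
→ tally.minus(x=36)
← -135
→ tally.prime(x=%0)
← -135
→ tally.quotient(x=%0)
← 1
→ filer.peekin(p=/zudu)
← [criland/, zope]

Answer: [criland/, zope]


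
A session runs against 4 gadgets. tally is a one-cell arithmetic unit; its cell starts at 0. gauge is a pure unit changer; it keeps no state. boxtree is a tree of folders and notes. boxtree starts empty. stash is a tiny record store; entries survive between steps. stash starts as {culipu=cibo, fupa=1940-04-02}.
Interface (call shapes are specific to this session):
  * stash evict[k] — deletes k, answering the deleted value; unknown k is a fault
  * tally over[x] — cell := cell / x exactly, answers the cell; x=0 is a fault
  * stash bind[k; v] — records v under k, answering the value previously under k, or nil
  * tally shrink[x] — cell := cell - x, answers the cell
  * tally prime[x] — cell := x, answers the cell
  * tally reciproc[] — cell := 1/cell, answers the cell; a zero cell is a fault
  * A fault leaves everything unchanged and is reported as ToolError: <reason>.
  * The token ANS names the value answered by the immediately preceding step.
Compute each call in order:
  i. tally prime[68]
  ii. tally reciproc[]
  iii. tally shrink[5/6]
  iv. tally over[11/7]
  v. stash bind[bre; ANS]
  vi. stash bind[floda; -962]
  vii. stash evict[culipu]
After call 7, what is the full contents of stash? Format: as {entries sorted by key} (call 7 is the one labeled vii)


CALL tally prime[x: 68]
RET  68
CALL tally reciproc[]
RET  1/68
CALL tally shrink[x: 5/6]
RET  -167/204
CALL tally over[x: 11/7]
RET  -1169/2244
CALL stash bind[k: bre; v: ANS]
RET  nil
CALL stash bind[k: floda; v: -962]
RET  nil
CALL stash evict[k: culipu]
RET  cibo

Answer: {bre=-1169/2244, floda=-962, fupa=1940-04-02}


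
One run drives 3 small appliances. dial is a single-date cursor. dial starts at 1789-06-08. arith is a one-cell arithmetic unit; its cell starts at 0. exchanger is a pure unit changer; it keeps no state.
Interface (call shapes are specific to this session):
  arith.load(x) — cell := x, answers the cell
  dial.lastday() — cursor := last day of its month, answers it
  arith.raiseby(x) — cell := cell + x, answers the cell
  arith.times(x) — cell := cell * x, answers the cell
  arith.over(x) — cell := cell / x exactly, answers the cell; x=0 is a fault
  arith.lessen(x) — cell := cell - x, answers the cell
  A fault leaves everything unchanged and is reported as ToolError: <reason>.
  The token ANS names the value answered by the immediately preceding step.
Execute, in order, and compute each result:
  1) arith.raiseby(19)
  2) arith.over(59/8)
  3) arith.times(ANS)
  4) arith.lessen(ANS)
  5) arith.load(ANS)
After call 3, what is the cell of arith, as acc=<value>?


Answer: acc=23104/3481

Derivation:
# 1. raiseby(x='19') -> 19
# 2. over(x='59/8') -> 152/59
# 3. times(x='ANS') -> 23104/3481
# 4. lessen(x='ANS') -> 0
# 5. load(x='ANS') -> 0


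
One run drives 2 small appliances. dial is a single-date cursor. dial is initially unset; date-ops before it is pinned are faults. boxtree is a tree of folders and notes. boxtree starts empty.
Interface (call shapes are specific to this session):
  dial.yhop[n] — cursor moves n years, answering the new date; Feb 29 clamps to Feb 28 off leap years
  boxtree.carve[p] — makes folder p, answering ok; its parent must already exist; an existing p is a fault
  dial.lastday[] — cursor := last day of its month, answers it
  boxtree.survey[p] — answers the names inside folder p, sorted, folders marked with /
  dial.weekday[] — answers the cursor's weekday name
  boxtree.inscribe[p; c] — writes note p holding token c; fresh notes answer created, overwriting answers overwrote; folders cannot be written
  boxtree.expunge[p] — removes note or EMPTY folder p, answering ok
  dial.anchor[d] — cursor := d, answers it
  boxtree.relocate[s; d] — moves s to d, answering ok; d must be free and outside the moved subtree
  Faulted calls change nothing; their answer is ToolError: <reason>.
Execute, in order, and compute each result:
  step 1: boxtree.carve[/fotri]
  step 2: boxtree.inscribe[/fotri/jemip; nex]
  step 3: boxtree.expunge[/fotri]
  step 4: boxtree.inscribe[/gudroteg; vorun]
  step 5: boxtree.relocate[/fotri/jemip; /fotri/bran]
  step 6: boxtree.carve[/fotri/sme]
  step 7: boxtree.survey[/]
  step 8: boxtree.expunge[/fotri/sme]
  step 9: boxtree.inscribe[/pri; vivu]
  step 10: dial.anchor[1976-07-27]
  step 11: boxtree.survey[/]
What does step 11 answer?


>> boxtree.carve(p→/fotri)
<< ok
>> boxtree.inscribe(p→/fotri/jemip, c→nex)
<< created
>> boxtree.expunge(p→/fotri)
<< ToolError: not empty
>> boxtree.inscribe(p→/gudroteg, c→vorun)
<< created
>> boxtree.relocate(s→/fotri/jemip, d→/fotri/bran)
<< ok
>> boxtree.carve(p→/fotri/sme)
<< ok
>> boxtree.survey(p→/)
<< [fotri/, gudroteg]
>> boxtree.expunge(p→/fotri/sme)
<< ok
>> boxtree.inscribe(p→/pri, c→vivu)
<< created
>> dial.anchor(d→1976-07-27)
<< 1976-07-27
>> boxtree.survey(p→/)
<< [fotri/, gudroteg, pri]

Answer: [fotri/, gudroteg, pri]


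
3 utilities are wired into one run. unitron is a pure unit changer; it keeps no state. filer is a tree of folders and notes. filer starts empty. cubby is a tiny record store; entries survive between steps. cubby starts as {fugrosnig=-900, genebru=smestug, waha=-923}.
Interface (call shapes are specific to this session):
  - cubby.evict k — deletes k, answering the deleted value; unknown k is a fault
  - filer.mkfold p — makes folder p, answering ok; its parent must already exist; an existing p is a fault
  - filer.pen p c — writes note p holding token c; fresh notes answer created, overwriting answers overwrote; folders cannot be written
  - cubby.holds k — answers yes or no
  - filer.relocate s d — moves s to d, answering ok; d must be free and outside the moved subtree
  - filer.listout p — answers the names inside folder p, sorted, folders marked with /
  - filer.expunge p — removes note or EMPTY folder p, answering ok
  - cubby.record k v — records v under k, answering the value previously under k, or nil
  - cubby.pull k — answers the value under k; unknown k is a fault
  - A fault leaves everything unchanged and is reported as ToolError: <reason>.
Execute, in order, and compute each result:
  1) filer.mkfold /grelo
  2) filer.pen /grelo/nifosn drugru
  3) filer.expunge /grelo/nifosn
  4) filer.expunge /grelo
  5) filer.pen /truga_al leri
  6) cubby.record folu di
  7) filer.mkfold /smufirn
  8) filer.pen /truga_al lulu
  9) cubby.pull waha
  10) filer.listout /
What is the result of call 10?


·→ mkfold(p='/grelo')
·← ok
·→ pen(p='/grelo/nifosn', c='drugru')
·← created
·→ expunge(p='/grelo/nifosn')
·← ok
·→ expunge(p='/grelo')
·← ok
·→ pen(p='/truga_al', c='leri')
·← created
·→ record(k='folu', v='di')
·← nil
·→ mkfold(p='/smufirn')
·← ok
·→ pen(p='/truga_al', c='lulu')
·← overwrote
·→ pull(k='waha')
·← -923
·→ listout(p='/')
·← [smufirn/, truga_al]

Answer: [smufirn/, truga_al]


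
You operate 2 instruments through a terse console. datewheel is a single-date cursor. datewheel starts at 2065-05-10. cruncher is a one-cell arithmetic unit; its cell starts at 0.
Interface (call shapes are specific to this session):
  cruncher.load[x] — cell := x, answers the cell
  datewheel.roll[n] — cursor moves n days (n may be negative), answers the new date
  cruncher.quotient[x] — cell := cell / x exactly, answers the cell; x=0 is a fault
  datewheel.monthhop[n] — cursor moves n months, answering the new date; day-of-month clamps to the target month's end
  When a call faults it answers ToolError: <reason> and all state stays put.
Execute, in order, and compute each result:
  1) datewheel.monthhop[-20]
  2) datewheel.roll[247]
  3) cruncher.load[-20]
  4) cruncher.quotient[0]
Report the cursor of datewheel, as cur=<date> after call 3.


Answer: cur=2064-05-14

Derivation:
→ datewheel.monthhop(n: -20)
← 2063-09-10
→ datewheel.roll(n: 247)
← 2064-05-14
→ cruncher.load(x: -20)
← -20
→ cruncher.quotient(x: 0)
← ToolError: division by zero


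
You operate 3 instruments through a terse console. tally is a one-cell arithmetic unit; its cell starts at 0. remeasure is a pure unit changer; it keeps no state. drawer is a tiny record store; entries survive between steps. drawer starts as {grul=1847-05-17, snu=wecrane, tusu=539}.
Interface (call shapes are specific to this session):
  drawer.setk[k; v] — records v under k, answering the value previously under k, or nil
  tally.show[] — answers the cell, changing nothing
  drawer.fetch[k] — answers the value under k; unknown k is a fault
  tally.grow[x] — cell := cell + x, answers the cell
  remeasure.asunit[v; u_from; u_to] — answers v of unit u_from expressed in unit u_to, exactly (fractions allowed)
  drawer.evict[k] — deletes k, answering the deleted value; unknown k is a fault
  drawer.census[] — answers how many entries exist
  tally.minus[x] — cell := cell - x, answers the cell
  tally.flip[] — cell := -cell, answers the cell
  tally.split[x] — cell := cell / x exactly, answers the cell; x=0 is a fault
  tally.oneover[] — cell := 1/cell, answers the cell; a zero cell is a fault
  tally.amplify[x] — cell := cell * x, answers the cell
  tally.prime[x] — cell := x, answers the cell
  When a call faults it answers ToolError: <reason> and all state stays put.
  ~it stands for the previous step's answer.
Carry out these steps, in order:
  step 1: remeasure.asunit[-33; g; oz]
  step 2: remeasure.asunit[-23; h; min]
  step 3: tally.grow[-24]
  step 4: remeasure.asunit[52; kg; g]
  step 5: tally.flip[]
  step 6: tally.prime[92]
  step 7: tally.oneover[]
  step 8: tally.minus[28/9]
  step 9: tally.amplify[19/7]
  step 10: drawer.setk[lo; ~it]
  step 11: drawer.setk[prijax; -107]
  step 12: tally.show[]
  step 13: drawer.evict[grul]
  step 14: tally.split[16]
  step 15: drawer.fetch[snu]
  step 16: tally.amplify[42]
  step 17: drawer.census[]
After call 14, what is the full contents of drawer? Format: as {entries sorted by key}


> remeasure.asunit v='-33' u_from='g' u_to='oz'
:: -4800000/4123567
> remeasure.asunit v='-23' u_from='h' u_to='min'
:: -1380
> tally.grow x='-24'
:: -24
> remeasure.asunit v='52' u_from='kg' u_to='g'
:: 52000
> tally.flip
:: 24
> tally.prime x='92'
:: 92
> tally.oneover
:: 1/92
> tally.minus x='28/9'
:: -2567/828
> tally.amplify x='19/7'
:: -48773/5796
> drawer.setk k='lo' v='~it'
:: nil
> drawer.setk k='prijax' v='-107'
:: nil
> tally.show
:: -48773/5796
> drawer.evict k='grul'
:: 1847-05-17
> tally.split x='16'
:: -48773/92736
> drawer.fetch k='snu'
:: wecrane
> tally.amplify x='42'
:: -48773/2208
> drawer.census
:: 4

Answer: {lo=-48773/5796, prijax=-107, snu=wecrane, tusu=539}


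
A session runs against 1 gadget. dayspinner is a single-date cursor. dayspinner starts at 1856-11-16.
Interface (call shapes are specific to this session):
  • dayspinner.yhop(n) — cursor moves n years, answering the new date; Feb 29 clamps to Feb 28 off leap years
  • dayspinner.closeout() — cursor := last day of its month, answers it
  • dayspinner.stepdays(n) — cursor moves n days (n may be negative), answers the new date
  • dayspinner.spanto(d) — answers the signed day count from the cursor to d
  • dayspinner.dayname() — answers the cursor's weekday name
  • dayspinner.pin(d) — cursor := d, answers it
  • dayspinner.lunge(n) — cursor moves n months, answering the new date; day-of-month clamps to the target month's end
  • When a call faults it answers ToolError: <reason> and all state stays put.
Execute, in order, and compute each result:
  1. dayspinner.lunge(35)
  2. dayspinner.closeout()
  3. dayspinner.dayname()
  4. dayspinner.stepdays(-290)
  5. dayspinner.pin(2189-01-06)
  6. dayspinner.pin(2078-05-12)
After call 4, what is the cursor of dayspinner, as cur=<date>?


Answer: cur=1859-01-14

Derivation:
% dayspinner.lunge n: 35
:: 1859-10-16
% dayspinner.closeout
:: 1859-10-31
% dayspinner.dayname
:: Monday
% dayspinner.stepdays n: -290
:: 1859-01-14
% dayspinner.pin d: 2189-01-06
:: 2189-01-06
% dayspinner.pin d: 2078-05-12
:: 2078-05-12


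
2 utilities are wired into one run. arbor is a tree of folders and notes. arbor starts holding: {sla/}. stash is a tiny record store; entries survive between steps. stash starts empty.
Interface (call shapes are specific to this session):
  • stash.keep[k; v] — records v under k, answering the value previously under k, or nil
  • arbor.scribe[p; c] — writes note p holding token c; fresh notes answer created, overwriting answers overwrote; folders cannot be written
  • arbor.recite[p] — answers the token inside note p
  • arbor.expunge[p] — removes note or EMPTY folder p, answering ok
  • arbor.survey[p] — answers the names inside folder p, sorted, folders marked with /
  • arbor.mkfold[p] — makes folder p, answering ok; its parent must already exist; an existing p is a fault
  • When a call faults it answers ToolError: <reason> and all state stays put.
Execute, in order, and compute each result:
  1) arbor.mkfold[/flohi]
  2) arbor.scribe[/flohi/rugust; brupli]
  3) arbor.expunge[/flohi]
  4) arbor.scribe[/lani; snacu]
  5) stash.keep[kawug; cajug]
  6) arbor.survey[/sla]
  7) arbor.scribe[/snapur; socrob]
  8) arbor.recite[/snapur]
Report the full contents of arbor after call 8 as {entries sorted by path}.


·→ arbor.mkfold(p='/flohi')
·← ok
·→ arbor.scribe(p='/flohi/rugust', c='brupli')
·← created
·→ arbor.expunge(p='/flohi')
·← ToolError: not empty
·→ arbor.scribe(p='/lani', c='snacu')
·← created
·→ stash.keep(k='kawug', v='cajug')
·← nil
·→ arbor.survey(p='/sla')
·← []
·→ arbor.scribe(p='/snapur', c='socrob')
·← created
·→ arbor.recite(p='/snapur')
·← socrob

Answer: {flohi/, flohi/rugust=brupli, lani=snacu, sla/, snapur=socrob}


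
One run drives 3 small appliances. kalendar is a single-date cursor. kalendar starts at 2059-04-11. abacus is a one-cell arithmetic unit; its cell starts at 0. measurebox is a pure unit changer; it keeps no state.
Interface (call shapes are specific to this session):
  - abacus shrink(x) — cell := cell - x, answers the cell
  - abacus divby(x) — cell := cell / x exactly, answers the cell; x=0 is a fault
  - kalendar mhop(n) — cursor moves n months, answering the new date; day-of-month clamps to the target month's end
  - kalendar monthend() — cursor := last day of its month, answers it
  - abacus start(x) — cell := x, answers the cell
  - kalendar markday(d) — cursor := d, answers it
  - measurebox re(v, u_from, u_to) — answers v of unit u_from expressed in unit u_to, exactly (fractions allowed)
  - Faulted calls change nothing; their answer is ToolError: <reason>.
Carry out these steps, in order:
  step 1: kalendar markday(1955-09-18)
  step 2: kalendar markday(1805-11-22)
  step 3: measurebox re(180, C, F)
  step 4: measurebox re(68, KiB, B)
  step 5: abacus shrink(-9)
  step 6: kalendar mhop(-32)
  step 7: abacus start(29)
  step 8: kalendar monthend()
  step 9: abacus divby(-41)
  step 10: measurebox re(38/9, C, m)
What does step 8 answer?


-- kalendar markday(1955-09-18) -> 1955-09-18
-- kalendar markday(1805-11-22) -> 1805-11-22
-- measurebox re(180, C, F) -> 356
-- measurebox re(68, KiB, B) -> 69632
-- abacus shrink(-9) -> 9
-- kalendar mhop(-32) -> 1803-03-22
-- abacus start(29) -> 29
-- kalendar monthend() -> 1803-03-31
-- abacus divby(-41) -> -29/41
-- measurebox re(38/9, C, m) -> ToolError: incompatible units

Answer: 1803-03-31
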